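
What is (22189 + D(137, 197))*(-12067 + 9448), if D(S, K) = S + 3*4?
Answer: -58503222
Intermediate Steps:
D(S, K) = 12 + S (D(S, K) = S + 12 = 12 + S)
(22189 + D(137, 197))*(-12067 + 9448) = (22189 + (12 + 137))*(-12067 + 9448) = (22189 + 149)*(-2619) = 22338*(-2619) = -58503222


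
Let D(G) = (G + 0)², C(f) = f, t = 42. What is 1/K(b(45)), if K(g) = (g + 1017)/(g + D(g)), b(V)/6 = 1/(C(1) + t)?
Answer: 98/626897 ≈ 0.00015633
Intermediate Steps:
D(G) = G²
b(V) = 6/43 (b(V) = 6/(1 + 42) = 6/43)
K(g) = (1017 + g)/(g + g²) (K(g) = (g + 1017)/(g + g²) = (1017 + g)/(g + g²))
1/K(b(45)) = 1/((1017 + 6/43)/((6/43)*(1 + 6/43))) = 1/((43/6)*(43737/43)/(49/43)) = 1/((43/6)*(43/49)*(43737/43)) = 1/(626897/98) = 98/626897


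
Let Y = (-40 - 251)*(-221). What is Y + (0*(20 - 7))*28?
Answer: 64311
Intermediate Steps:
Y = 64311 (Y = -291*(-221) = 64311)
Y + (0*(20 - 7))*28 = 64311 + (0*(20 - 7))*28 = 64311 + (0*13)*28 = 64311 + 0*28 = 64311 + 0 = 64311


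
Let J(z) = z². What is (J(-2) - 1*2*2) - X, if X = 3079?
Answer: -3079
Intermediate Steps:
(J(-2) - 1*2*2) - X = ((-2)² - 1*2*2) - 1*3079 = (4 - 2*2) - 3079 = (4 - 4) - 3079 = 0 - 3079 = -3079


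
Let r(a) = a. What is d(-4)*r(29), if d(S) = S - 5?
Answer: -261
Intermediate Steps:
d(S) = -5 + S
d(-4)*r(29) = (-5 - 4)*29 = -9*29 = -261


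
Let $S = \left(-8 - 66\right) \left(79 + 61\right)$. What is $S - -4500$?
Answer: $-5860$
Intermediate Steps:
$S = -10360$ ($S = \left(-74\right) 140 = -10360$)
$S - -4500 = -10360 - -4500 = -10360 + 4500 = -5860$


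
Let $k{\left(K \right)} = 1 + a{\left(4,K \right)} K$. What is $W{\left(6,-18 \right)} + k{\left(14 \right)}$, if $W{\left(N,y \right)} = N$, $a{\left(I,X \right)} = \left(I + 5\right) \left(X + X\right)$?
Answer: $3535$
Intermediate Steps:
$a{\left(I,X \right)} = 2 X \left(5 + I\right)$ ($a{\left(I,X \right)} = \left(5 + I\right) 2 X = 2 X \left(5 + I\right)$)
$k{\left(K \right)} = 1 + 18 K^{2}$ ($k{\left(K \right)} = 1 + 2 K \left(5 + 4\right) K = 1 + 2 K 9 K = 1 + 18 K K = 1 + 18 K^{2}$)
$W{\left(6,-18 \right)} + k{\left(14 \right)} = 6 + \left(1 + 18 \cdot 14^{2}\right) = 6 + \left(1 + 18 \cdot 196\right) = 6 + \left(1 + 3528\right) = 6 + 3529 = 3535$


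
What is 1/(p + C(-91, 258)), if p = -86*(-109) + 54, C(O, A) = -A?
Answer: 1/9170 ≈ 0.00010905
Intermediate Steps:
p = 9428 (p = 9374 + 54 = 9428)
1/(p + C(-91, 258)) = 1/(9428 - 1*258) = 1/(9428 - 258) = 1/9170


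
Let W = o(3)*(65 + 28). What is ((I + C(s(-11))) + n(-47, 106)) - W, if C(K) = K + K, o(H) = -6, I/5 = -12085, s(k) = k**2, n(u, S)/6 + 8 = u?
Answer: -59955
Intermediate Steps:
n(u, S) = -48 + 6*u
I = -60425 (I = 5*(-12085) = -60425)
C(K) = 2*K
W = -558 (W = -6*(65 + 28) = -6*93 = -558)
((I + C(s(-11))) + n(-47, 106)) - W = ((-60425 + 2*(-11)**2) + (-48 + 6*(-47))) - 1*(-558) = ((-60425 + 2*121) + (-48 - 282)) + 558 = ((-60425 + 242) - 330) + 558 = (-60183 - 330) + 558 = -60513 + 558 = -59955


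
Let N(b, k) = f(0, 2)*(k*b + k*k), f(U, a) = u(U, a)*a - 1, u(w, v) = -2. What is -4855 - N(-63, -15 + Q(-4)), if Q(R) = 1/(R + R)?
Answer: 67405/64 ≈ 1053.2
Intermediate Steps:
Q(R) = 1/(2*R)
f(U, a) = -1 - 2*a (f(U, a) = -2*a - 1 = -1 - 2*a)
N(b, k) = -5*k² - 5*b*k (N(b, k) = (-1 - 2*2)*(k*b + k*k) = (-1 - 4)*(b*k + k²) = -5*(k² + b*k) = -5*k² - 5*b*k)
-4855 - N(-63, -15 + Q(-4)) = -4855 - (-5)*(-15 + (½)/(-4))*(-63 + (-15 + (½)/(-4))) = -4855 - (-5)*(-15 + (½)*(-¼))*(-63 + (-15 + (½)*(-¼))) = -4855 - (-5)*(-15 - ⅛)*(-63 + (-15 - ⅛)) = -4855 - (-5)*(-121)*(-63 - 121/8)/8 = -4855 - (-5)*(-121)*(-625)/(8*8) = -4855 - 1*(-378125/64) = -4855 + 378125/64 = 67405/64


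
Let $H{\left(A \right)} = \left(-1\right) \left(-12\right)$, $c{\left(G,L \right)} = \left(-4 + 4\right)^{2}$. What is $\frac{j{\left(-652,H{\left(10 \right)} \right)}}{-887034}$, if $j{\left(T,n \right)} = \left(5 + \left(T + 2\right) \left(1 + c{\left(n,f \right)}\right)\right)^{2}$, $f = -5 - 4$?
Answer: $- \frac{138675}{295678} \approx -0.46901$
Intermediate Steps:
$f = -9$ ($f = -5 - 4 = -9$)
$c{\left(G,L \right)} = 0$ ($c{\left(G,L \right)} = 0^{2} = 0$)
$H{\left(A \right)} = 12$
$j{\left(T,n \right)} = \left(7 + T\right)^{2}$ ($j{\left(T,n \right)} = \left(5 + \left(T + 2\right) \left(1 + 0\right)\right)^{2} = \left(5 + \left(2 + T\right) 1\right)^{2} = \left(5 + \left(2 + T\right)\right)^{2} = \left(7 + T\right)^{2}$)
$\frac{j{\left(-652,H{\left(10 \right)} \right)}}{-887034} = \frac{\left(7 - 652\right)^{2}}{-887034} = \left(-645\right)^{2} \left(- \frac{1}{887034}\right) = 416025 \left(- \frac{1}{887034}\right) = - \frac{138675}{295678}$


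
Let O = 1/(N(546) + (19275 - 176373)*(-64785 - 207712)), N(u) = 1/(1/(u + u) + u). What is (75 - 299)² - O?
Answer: 1280691206617905487607/25523979723730590 ≈ 50176.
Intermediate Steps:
N(u) = 1/(u + 1/(2*u)) (N(u) = 1/(1/(2*u) + u) = 1/(u + 1/(2*u)))
O = 596233/25523979723730590 (O = 1/(2*546/(1 + 2*546²) + (19275 - 176373)*(-64785 - 207712)) = 1/(2*546/(1 + 2*298116) - 157098*(-272497)) = 1/(2*546/(1 + 596232) + 42808733706) = 1/(2*546/596233 + 42808733706) = 1/(2*546*(1/596233) + 42808733706) = 1/(1092/596233 + 42808733706) = 1/(25523979723730590/596233) = 596233/25523979723730590 ≈ 2.3360e-11)
(75 - 299)² - O = (75 - 299)² - 1*596233/25523979723730590 = (-224)² - 596233/25523979723730590 = 50176 - 596233/25523979723730590 = 1280691206617905487607/25523979723730590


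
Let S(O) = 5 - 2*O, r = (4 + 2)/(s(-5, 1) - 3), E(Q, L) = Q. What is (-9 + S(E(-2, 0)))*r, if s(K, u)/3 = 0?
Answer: 0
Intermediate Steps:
s(K, u) = 0 (s(K, u) = 3*0 = 0)
r = -2 (r = (4 + 2)/(0 - 3) = 6/(-3) = 6*(-⅓) = -2)
(-9 + S(E(-2, 0)))*r = (-9 + (5 - 2*(-2)))*(-2) = (-9 + (5 + 4))*(-2) = (-9 + 9)*(-2) = 0*(-2) = 0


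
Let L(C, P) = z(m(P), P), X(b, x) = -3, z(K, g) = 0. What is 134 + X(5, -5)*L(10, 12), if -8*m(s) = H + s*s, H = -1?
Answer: 134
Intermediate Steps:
m(s) = ⅛ - s²/8 (m(s) = -(-1 + s*s)/8 = -(-1 + s²)/8 = ⅛ - s²/8)
L(C, P) = 0
134 + X(5, -5)*L(10, 12) = 134 - 3*0 = 134 + 0 = 134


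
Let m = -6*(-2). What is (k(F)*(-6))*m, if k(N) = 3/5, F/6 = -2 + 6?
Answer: -216/5 ≈ -43.200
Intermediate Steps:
F = 24 (F = 6*(-2 + 6) = 6*4 = 24)
k(N) = ⅗ (k(N) = 3*(⅕) = ⅗)
m = 12
(k(F)*(-6))*m = ((⅗)*(-6))*12 = -18/5*12 = -216/5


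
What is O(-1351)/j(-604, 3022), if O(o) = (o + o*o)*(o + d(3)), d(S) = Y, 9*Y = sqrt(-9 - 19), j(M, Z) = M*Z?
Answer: 1232010675/912644 - 101325*I*sqrt(7)/456322 ≈ 1349.9 - 0.58748*I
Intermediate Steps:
Y = 2*I*sqrt(7)/9 (Y = sqrt(-9 - 19)/9 = sqrt(-28)/9 = (2*I*sqrt(7))/9 = 2*I*sqrt(7)/9 ≈ 0.58794*I)
d(S) = 2*I*sqrt(7)/9
O(o) = (o + o**2)*(o + 2*I*sqrt(7)/9) (O(o) = (o + o*o)*(o + 2*I*sqrt(7)/9) = (o + o**2)*(o + 2*I*sqrt(7)/9))
O(-1351)/j(-604, 3022) = ((1/9)*(-1351)*(9*(-1351) + 9*(-1351)**2 + 2*I*sqrt(7) + 2*I*(-1351)*sqrt(7)))/((-604*3022)) = ((1/9)*(-1351)*(-12159 + 9*1825201 + 2*I*sqrt(7) - 2702*I*sqrt(7)))/(-1825288) = ((1/9)*(-1351)*(-12159 + 16426809 + 2*I*sqrt(7) - 2702*I*sqrt(7)))*(-1/1825288) = ((1/9)*(-1351)*(16414650 - 2700*I*sqrt(7)))*(-1/1825288) = (-2464021350 + 405300*I*sqrt(7))*(-1/1825288) = 1232010675/912644 - 101325*I*sqrt(7)/456322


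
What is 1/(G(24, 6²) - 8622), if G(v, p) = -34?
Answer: -1/8656 ≈ -0.00011553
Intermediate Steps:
1/(G(24, 6²) - 8622) = 1/(-34 - 8622) = 1/(-8656) = -1/8656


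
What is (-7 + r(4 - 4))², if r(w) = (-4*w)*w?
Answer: 49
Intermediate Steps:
r(w) = -4*w²
(-7 + r(4 - 4))² = (-7 - 4*(4 - 4)²)² = (-7 - 4*0²)² = (-7 - 4*0)² = (-7 + 0)² = (-7)² = 49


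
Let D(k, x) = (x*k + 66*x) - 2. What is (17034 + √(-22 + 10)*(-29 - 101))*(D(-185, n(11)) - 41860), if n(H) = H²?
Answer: -958349874 + 14627860*I*√3 ≈ -9.5835e+8 + 2.5336e+7*I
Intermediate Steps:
D(k, x) = -2 + 66*x + k*x (D(k, x) = (k*x + 66*x) - 2 = (66*x + k*x) - 2 = -2 + 66*x + k*x)
(17034 + √(-22 + 10)*(-29 - 101))*(D(-185, n(11)) - 41860) = (17034 + √(-22 + 10)*(-29 - 101))*((-2 + 66*11² - 185*11²) - 41860) = (17034 + √(-12)*(-130))*((-2 + 66*121 - 185*121) - 41860) = (17034 + (2*I*√3)*(-130))*((-2 + 7986 - 22385) - 41860) = (17034 - 260*I*√3)*(-14401 - 41860) = (17034 - 260*I*√3)*(-56261) = -958349874 + 14627860*I*√3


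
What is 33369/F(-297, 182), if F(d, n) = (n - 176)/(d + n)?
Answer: -1279145/2 ≈ -6.3957e+5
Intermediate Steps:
F(d, n) = (-176 + n)/(d + n)
33369/F(-297, 182) = 33369/(((-176 + 182)/(-297 + 182))) = 33369/((6/(-115))) = 33369/((-1/115*6)) = 33369/(-6/115) = 33369*(-115/6) = -1279145/2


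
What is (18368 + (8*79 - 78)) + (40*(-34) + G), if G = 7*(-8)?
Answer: 17506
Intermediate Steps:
G = -56
(18368 + (8*79 - 78)) + (40*(-34) + G) = (18368 + (8*79 - 78)) + (40*(-34) - 56) = (18368 + (632 - 78)) + (-1360 - 56) = (18368 + 554) - 1416 = 18922 - 1416 = 17506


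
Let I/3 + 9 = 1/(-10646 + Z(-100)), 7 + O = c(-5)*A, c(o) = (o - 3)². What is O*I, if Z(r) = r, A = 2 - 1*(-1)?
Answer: -17892275/3582 ≈ -4995.1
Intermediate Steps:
A = 3 (A = 2 + 1 = 3)
c(o) = (-3 + o)²
O = 185 (O = -7 + (-3 - 5)²*3 = -7 + (-8)²*3 = -7 + 64*3 = -7 + 192 = 185)
I = -96715/3582 (I = -27 + 3/(-10646 - 100) = -27 + 3/(-10746) = -27 + 3*(-1/10746) = -27 - 1/3582 = -96715/3582 ≈ -27.000)
O*I = 185*(-96715/3582) = -17892275/3582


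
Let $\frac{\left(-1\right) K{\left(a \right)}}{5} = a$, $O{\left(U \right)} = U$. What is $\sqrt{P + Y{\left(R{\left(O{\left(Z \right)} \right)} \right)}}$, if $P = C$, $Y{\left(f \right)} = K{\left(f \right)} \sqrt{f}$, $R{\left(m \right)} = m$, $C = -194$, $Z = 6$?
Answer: $\sqrt{-194 - 30 \sqrt{6}} \approx 16.355 i$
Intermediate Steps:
$K{\left(a \right)} = - 5 a$
$Y{\left(f \right)} = - 5 f^{\frac{3}{2}}$ ($Y{\left(f \right)} = - 5 f \sqrt{f} = - 5 f^{\frac{3}{2}}$)
$P = -194$
$\sqrt{P + Y{\left(R{\left(O{\left(Z \right)} \right)} \right)}} = \sqrt{-194 - 5 \cdot 6^{\frac{3}{2}}} = \sqrt{-194 - 5 \cdot 6 \sqrt{6}} = \sqrt{-194 - 30 \sqrt{6}}$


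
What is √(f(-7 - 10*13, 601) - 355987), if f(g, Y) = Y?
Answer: I*√355386 ≈ 596.14*I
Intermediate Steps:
√(f(-7 - 10*13, 601) - 355987) = √(601 - 355987) = √(-355386) = I*√355386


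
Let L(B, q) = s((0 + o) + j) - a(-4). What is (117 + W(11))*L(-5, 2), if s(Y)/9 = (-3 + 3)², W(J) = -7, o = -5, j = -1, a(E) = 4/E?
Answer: 110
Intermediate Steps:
s(Y) = 0 (s(Y) = 9*(-3 + 3)² = 9*0² = 9*0 = 0)
L(B, q) = 1 (L(B, q) = 0 - 4/(-4) = 0 - 4*(-1)/4 = 0 - 1*(-1) = 0 + 1 = 1)
(117 + W(11))*L(-5, 2) = (117 - 7)*1 = 110*1 = 110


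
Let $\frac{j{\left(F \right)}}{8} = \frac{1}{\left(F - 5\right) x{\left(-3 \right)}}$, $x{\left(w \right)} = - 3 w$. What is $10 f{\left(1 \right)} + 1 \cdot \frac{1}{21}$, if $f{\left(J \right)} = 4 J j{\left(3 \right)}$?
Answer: $- \frac{1117}{63} \approx -17.73$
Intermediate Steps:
$j{\left(F \right)} = \frac{8}{9 \left(-5 + F\right)}$ ($j{\left(F \right)} = 8 \frac{1}{\left(F - 5\right) \left(\left(-3\right) \left(-3\right)\right)} = 8 \frac{1}{\left(-5 + F\right) 9} = 8 \frac{1}{-5 + F} \frac{1}{9} = 8 \frac{1}{9 \left(-5 + F\right)} = \frac{8}{9 \left(-5 + F\right)}$)
$f{\left(J \right)} = - \frac{16 J}{9}$ ($f{\left(J \right)} = 4 J \frac{8}{9 \left(-5 + 3\right)} = 4 J \frac{8}{9 \left(-2\right)} = 4 J \frac{8}{9} \left(- \frac{1}{2}\right) = 4 J \left(- \frac{4}{9}\right) = - \frac{16 J}{9}$)
$10 f{\left(1 \right)} + 1 \cdot \frac{1}{21} = 10 \left(\left(- \frac{16}{9}\right) 1\right) + 1 \cdot \frac{1}{21} = 10 \left(- \frac{16}{9}\right) + 1 \cdot \frac{1}{21} = - \frac{160}{9} + \frac{1}{21} = - \frac{1117}{63}$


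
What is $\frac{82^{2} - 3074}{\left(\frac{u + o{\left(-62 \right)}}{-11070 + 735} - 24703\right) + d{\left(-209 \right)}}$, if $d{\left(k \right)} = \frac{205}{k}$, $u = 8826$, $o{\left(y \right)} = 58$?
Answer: $- \frac{3942027375}{26681412988} \approx -0.14774$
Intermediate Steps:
$\frac{82^{2} - 3074}{\left(\frac{u + o{\left(-62 \right)}}{-11070 + 735} - 24703\right) + d{\left(-209 \right)}} = \frac{82^{2} - 3074}{\left(\frac{8826 + 58}{-11070 + 735} - 24703\right) + \frac{205}{-209}} = \frac{6724 - 3074}{\left(\frac{8884}{-10335} - 24703\right) + 205 \left(- \frac{1}{209}\right)} = \frac{3650}{\left(8884 \left(- \frac{1}{10335}\right) - 24703\right) - \frac{205}{209}} = \frac{3650}{\left(- \frac{8884}{10335} - 24703\right) - \frac{205}{209}} = \frac{3650}{- \frac{255314389}{10335} - \frac{205}{209}} = \frac{3650}{- \frac{53362825976}{2160015}} = 3650 \left(- \frac{2160015}{53362825976}\right) = - \frac{3942027375}{26681412988}$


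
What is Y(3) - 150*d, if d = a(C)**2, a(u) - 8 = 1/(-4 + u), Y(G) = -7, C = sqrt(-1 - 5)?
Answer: 2*(-21655*I - 18614*sqrt(6))/(4*sqrt(6) + 5*I) ≈ -9173.7 + 261.14*I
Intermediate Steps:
C = I*sqrt(6) (C = sqrt(-6) = I*sqrt(6) ≈ 2.4495*I)
a(u) = 8 + 1/(-4 + u)
d = (-31 + 8*I*sqrt(6))**2/(-4 + I*sqrt(6))**2 (d = ((-31 + 8*(I*sqrt(6)))/(-4 + I*sqrt(6)))**2 = ((-31 + 8*I*sqrt(6))/(-4 + I*sqrt(6)))**2 = (-31 + 8*I*sqrt(6))**2/(-4 + I*sqrt(6))**2 ≈ 61.112 - 1.741*I)
Y(3) - 150*d = -7 - 75*(496*sqrt(6) + 577*I)/(4*sqrt(6) + 5*I)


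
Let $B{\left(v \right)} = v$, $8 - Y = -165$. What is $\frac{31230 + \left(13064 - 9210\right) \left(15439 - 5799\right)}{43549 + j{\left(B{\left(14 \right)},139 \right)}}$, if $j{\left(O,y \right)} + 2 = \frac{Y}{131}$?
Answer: $\frac{487107649}{570483} \approx 853.85$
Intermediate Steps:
$Y = 173$ ($Y = 8 - -165 = 8 + 165 = 173$)
$j{\left(O,y \right)} = - \frac{89}{131}$ ($j{\left(O,y \right)} = -2 + \frac{173}{131} = - \frac{89}{131}$)
$\frac{31230 + \left(13064 - 9210\right) \left(15439 - 5799\right)}{43549 + j{\left(B{\left(14 \right)},139 \right)}} = \frac{31230 + \left(13064 - 9210\right) \left(15439 - 5799\right)}{43549 - \frac{89}{131}} = \frac{31230 + 3854 \cdot 9640}{\frac{5704830}{131}} = \left(31230 + 37152560\right) \frac{131}{5704830} = 37183790 \cdot \frac{131}{5704830} = \frac{487107649}{570483}$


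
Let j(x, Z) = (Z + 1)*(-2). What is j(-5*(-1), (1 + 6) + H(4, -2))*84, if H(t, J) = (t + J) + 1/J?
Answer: -1596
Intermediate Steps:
H(t, J) = J + t + 1/J (H(t, J) = (J + t) + 1/J = J + t + 1/J)
j(x, Z) = -2 - 2*Z (j(x, Z) = (1 + Z)*(-2) = -2 - 2*Z)
j(-5*(-1), (1 + 6) + H(4, -2))*84 = (-2 - 2*((1 + 6) + (-2 + 4 + 1/(-2))))*84 = (-2 - 2*(7 + (-2 + 4 - 1/2)))*84 = (-2 - 2*(7 + 3/2))*84 = (-2 - 2*17/2)*84 = (-2 - 17)*84 = -19*84 = -1596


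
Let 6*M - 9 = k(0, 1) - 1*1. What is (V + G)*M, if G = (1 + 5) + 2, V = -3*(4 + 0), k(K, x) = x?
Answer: -6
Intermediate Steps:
M = 3/2 (M = 3/2 + (1 - 1*1)/6 = 3/2 + (1 - 1)/6 = 3/2 + (1/6)*0 = 3/2 + 0 = 3/2 ≈ 1.5000)
V = -12 (V = -3*4 = -12)
G = 8 (G = 6 + 2 = 8)
(V + G)*M = (-12 + 8)*(3/2) = -4*3/2 = -6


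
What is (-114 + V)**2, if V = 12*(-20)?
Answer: 125316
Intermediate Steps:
V = -240
(-114 + V)**2 = (-114 - 240)**2 = (-354)**2 = 125316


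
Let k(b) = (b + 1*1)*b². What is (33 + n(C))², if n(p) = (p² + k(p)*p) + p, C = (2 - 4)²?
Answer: 139129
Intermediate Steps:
k(b) = b²*(1 + b) (k(b) = (b + 1)*b² = (1 + b)*b² = b²*(1 + b))
C = 4 (C = (-2)² = 4)
n(p) = p + p² + p³*(1 + p) (n(p) = (p² + (p²*(1 + p))*p) + p = (p² + p³*(1 + p)) + p = p + p² + p³*(1 + p))
(33 + n(C))² = (33 + 4*(1 + 4 + 4²*(1 + 4)))² = (33 + 4*(1 + 4 + 16*5))² = (33 + 4*(1 + 4 + 80))² = (33 + 4*85)² = (33 + 340)² = 373² = 139129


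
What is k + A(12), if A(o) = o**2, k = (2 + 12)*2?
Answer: 172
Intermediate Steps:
k = 28 (k = 14*2 = 28)
k + A(12) = 28 + 12**2 = 28 + 144 = 172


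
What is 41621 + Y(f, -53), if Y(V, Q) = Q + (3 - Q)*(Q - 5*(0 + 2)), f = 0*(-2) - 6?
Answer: 38040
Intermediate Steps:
f = -6 (f = 0 - 6 = -6)
Y(V, Q) = Q + (-10 + Q)*(3 - Q) (Y(V, Q) = Q + (3 - Q)*(Q - 5*2) = Q + (3 - Q)*(Q - 10) = Q + (3 - Q)*(-10 + Q) = Q + (-10 + Q)*(3 - Q))
41621 + Y(f, -53) = 41621 + (-30 - 1*(-53)² + 14*(-53)) = 41621 + (-30 - 1*2809 - 742) = 41621 + (-30 - 2809 - 742) = 41621 - 3581 = 38040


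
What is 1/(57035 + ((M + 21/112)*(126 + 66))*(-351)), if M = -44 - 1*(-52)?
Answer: -1/494737 ≈ -2.0213e-6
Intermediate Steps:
M = 8 (M = -44 + 52 = 8)
1/(57035 + ((M + 21/112)*(126 + 66))*(-351)) = 1/(57035 + ((8 + 21/112)*(126 + 66))*(-351)) = 1/(57035 + ((8 + 21*(1/112))*192)*(-351)) = 1/(57035 + ((8 + 3/16)*192)*(-351)) = 1/(57035 + ((131/16)*192)*(-351)) = 1/(57035 + 1572*(-351)) = 1/(57035 - 551772) = 1/(-494737) = -1/494737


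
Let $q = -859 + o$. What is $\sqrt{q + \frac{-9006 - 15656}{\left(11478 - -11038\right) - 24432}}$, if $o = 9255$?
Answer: $\frac{\sqrt{7717359642}}{958} \approx 91.7$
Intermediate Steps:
$q = 8396$ ($q = -859 + 9255 = 8396$)
$\sqrt{q + \frac{-9006 - 15656}{\left(11478 - -11038\right) - 24432}} = \sqrt{8396 + \frac{-9006 - 15656}{\left(11478 - -11038\right) - 24432}} = \sqrt{8396 - \frac{24662}{\left(11478 + 11038\right) - 24432}} = \sqrt{8396 - \frac{24662}{22516 - 24432}} = \sqrt{8396 - \frac{24662}{-1916}} = \sqrt{8396 - - \frac{12331}{958}} = \sqrt{8396 + \frac{12331}{958}} = \sqrt{\frac{8055699}{958}} = \frac{\sqrt{7717359642}}{958}$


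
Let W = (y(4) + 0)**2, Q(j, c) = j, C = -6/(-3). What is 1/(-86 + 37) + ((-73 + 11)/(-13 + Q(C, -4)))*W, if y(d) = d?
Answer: 48597/539 ≈ 90.161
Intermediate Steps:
C = 2 (C = -6*(-1/3) = 2)
W = 16 (W = (4 + 0)**2 = 4**2 = 16)
1/(-86 + 37) + ((-73 + 11)/(-13 + Q(C, -4)))*W = 1/(-86 + 37) + ((-73 + 11)/(-13 + 2))*16 = 1/(-49) - 62/(-11)*16 = -1/49 - 62*(-1/11)*16 = -1/49 + (62/11)*16 = -1/49 + 992/11 = 48597/539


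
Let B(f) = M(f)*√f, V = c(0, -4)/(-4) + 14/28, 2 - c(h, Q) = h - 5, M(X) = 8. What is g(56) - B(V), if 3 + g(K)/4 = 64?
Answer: 244 - 4*I*√5 ≈ 244.0 - 8.9443*I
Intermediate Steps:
c(h, Q) = 7 - h (c(h, Q) = 2 - (h - 5) = 2 - (-5 + h) = 2 + (5 - h) = 7 - h)
g(K) = 244 (g(K) = -12 + 4*64 = -12 + 256 = 244)
V = -5/4 (V = (7 - 1*0)/(-4) + 14/28 = (7 + 0)*(-¼) + 14*(1/28) = 7*(-¼) + ½ = -7/4 + ½ = -5/4 ≈ -1.2500)
B(f) = 8*√f
g(56) - B(V) = 244 - 8*√(-5/4) = 244 - 8*I*√5/2 = 244 - 4*I*√5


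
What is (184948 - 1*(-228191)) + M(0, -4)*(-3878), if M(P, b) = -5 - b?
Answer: 417017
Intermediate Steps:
(184948 - 1*(-228191)) + M(0, -4)*(-3878) = (184948 - 1*(-228191)) + (-5 - 1*(-4))*(-3878) = (184948 + 228191) + (-5 + 4)*(-3878) = 413139 - 1*(-3878) = 413139 + 3878 = 417017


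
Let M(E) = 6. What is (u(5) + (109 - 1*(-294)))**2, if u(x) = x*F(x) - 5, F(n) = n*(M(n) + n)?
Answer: 452929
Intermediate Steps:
F(n) = n*(6 + n)
u(x) = -5 + x**2*(6 + x) (u(x) = x*(x*(6 + x)) - 5 = x**2*(6 + x) - 5 = -5 + x**2*(6 + x))
(u(5) + (109 - 1*(-294)))**2 = ((-5 + 5**2*(6 + 5)) + (109 - 1*(-294)))**2 = ((-5 + 25*11) + (109 + 294))**2 = ((-5 + 275) + 403)**2 = (270 + 403)**2 = 673**2 = 452929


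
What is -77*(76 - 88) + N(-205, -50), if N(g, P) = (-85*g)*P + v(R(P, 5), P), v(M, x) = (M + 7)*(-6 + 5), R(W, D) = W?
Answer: -870283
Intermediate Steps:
v(M, x) = -7 - M (v(M, x) = (7 + M)*(-1) = -7 - M)
N(g, P) = -7 - P - 85*P*g (N(g, P) = (-85*g)*P + (-7 - P) = -85*P*g + (-7 - P) = -7 - P - 85*P*g)
-77*(76 - 88) + N(-205, -50) = -77*(76 - 88) + (-7 - 1*(-50) - 85*(-50)*(-205)) = -77*(-12) + (-7 + 50 - 871250) = 924 - 871207 = -870283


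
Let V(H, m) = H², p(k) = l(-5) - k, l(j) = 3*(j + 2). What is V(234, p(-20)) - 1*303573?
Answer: -248817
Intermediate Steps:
l(j) = 6 + 3*j (l(j) = 3*(2 + j) = 6 + 3*j)
p(k) = -9 - k (p(k) = (6 + 3*(-5)) - k = (6 - 15) - k = -9 - k)
V(234, p(-20)) - 1*303573 = 234² - 1*303573 = 54756 - 303573 = -248817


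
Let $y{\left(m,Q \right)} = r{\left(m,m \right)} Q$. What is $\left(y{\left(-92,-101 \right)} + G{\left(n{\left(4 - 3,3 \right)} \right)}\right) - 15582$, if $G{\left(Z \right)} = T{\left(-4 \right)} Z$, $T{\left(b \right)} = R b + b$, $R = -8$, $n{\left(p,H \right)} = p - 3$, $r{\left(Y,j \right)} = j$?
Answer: $-6346$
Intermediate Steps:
$n{\left(p,H \right)} = -3 + p$
$T{\left(b \right)} = - 7 b$ ($T{\left(b \right)} = - 8 b + b = - 7 b$)
$y{\left(m,Q \right)} = Q m$ ($y{\left(m,Q \right)} = m Q = Q m$)
$G{\left(Z \right)} = 28 Z$ ($G{\left(Z \right)} = \left(-7\right) \left(-4\right) Z = 28 Z$)
$\left(y{\left(-92,-101 \right)} + G{\left(n{\left(4 - 3,3 \right)} \right)}\right) - 15582 = \left(\left(-101\right) \left(-92\right) + 28 \left(-3 + \left(4 - 3\right)\right)\right) - 15582 = \left(9292 + 28 \left(-3 + \left(4 - 3\right)\right)\right) - 15582 = \left(9292 + 28 \left(-3 + 1\right)\right) - 15582 = \left(9292 + 28 \left(-2\right)\right) - 15582 = \left(9292 - 56\right) - 15582 = 9236 - 15582 = -6346$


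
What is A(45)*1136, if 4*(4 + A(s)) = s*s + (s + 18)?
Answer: 588448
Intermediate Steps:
A(s) = 1/2 + s/4 + s**2/4 (A(s) = -4 + (s*s + (s + 18))/4 = -4 + (s**2 + (18 + s))/4 = -4 + (18 + s + s**2)/4 = -4 + (9/2 + s/4 + s**2/4) = 1/2 + s/4 + s**2/4)
A(45)*1136 = (1/2 + (1/4)*45 + (1/4)*45**2)*1136 = (1/2 + 45/4 + (1/4)*2025)*1136 = (1/2 + 45/4 + 2025/4)*1136 = 518*1136 = 588448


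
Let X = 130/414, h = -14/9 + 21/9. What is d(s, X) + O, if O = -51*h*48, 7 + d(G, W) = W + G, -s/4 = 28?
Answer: -418696/207 ≈ -2022.7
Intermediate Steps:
s = -112 (s = -4*28 = -112)
h = 7/9 (h = -14*1/9 + 21*(1/9) = -14/9 + 7/3 = 7/9 ≈ 0.77778)
X = 65/207 (X = 130*(1/414) = 65/207 ≈ 0.31401)
d(G, W) = -7 + G + W (d(G, W) = -7 + (W + G) = -7 + (G + W) = -7 + G + W)
O = -1904 (O = -51*7/9*48 = -119/3*48 = -1904)
d(s, X) + O = (-7 - 112 + 65/207) - 1904 = -24568/207 - 1904 = -418696/207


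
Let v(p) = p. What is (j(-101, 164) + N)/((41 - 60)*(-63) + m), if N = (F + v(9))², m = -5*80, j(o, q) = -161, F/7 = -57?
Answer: 151939/797 ≈ 190.64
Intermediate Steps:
F = -399 (F = 7*(-57) = -399)
m = -400
N = 152100 (N = (-399 + 9)² = (-390)² = 152100)
(j(-101, 164) + N)/((41 - 60)*(-63) + m) = (-161 + 152100)/((41 - 60)*(-63) - 400) = 151939/(-19*(-63) - 400) = 151939/(1197 - 400) = 151939/797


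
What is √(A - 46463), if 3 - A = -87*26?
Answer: 7*I*√902 ≈ 210.23*I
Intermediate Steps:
A = 2265 (A = 3 - (-87)*26 = 3 - 1*(-2262) = 3 + 2262 = 2265)
√(A - 46463) = √(2265 - 46463) = √(-44198) = 7*I*√902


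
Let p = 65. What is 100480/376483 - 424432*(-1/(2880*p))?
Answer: 11162580541/4404851100 ≈ 2.5342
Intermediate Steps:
100480/376483 - 424432*(-1/(2880*p)) = 100480/376483 - 424432/((65*60)*(-48)) = 100480*(1/376483) - 424432/(3900*(-48)) = 100480/376483 - 424432/(-187200) = 100480/376483 - 424432*(-1/187200) = 100480/376483 + 26527/11700 = 11162580541/4404851100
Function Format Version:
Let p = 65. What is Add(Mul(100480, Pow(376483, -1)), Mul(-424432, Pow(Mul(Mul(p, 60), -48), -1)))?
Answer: Rational(11162580541, 4404851100) ≈ 2.5342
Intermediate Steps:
Add(Mul(100480, Pow(376483, -1)), Mul(-424432, Pow(Mul(Mul(p, 60), -48), -1))) = Add(Mul(100480, Pow(376483, -1)), Mul(-424432, Pow(Mul(Mul(65, 60), -48), -1))) = Add(Mul(100480, Rational(1, 376483)), Mul(-424432, Pow(Mul(3900, -48), -1))) = Add(Rational(100480, 376483), Mul(-424432, Pow(-187200, -1))) = Add(Rational(100480, 376483), Mul(-424432, Rational(-1, 187200))) = Add(Rational(100480, 376483), Rational(26527, 11700)) = Rational(11162580541, 4404851100)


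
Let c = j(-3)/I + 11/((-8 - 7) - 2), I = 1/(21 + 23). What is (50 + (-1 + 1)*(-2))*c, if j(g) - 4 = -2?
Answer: 74250/17 ≈ 4367.6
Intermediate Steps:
j(g) = 2 (j(g) = 4 - 2 = 2)
I = 1/44 ≈ 0.022727
c = 1485/17 (c = 2/(1/44) + 11/((-8 - 7) - 2) = 2*44 + 11/(-15 - 2) = 88 + 11/(-17) = 88 + 11*(-1/17) = 88 - 11/17 = 1485/17 ≈ 87.353)
(50 + (-1 + 1)*(-2))*c = (50 + (-1 + 1)*(-2))*(1485/17) = (50 + 0*(-2))*(1485/17) = (50 + 0)*(1485/17) = 50*(1485/17) = 74250/17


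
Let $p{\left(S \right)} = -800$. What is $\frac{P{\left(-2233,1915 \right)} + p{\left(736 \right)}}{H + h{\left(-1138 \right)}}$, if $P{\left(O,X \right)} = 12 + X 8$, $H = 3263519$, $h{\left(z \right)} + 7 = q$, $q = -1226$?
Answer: $\frac{7266}{1631143} \approx 0.0044545$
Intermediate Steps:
$h{\left(z \right)} = -1233$ ($h{\left(z \right)} = -7 - 1226 = -1233$)
$P{\left(O,X \right)} = 12 + 8 X$
$\frac{P{\left(-2233,1915 \right)} + p{\left(736 \right)}}{H + h{\left(-1138 \right)}} = \frac{\left(12 + 8 \cdot 1915\right) - 800}{3263519 - 1233} = \frac{\left(12 + 15320\right) - 800}{3262286} = \left(15332 - 800\right) \frac{1}{3262286} = 14532 \cdot \frac{1}{3262286} = \frac{7266}{1631143}$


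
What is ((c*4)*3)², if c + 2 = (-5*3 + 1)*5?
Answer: 746496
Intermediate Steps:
c = -72 (c = -2 + (-5*3 + 1)*5 = -2 + (-15 + 1)*5 = -2 - 14*5 = -2 - 70 = -72)
((c*4)*3)² = (-72*4*3)² = (-288*3)² = (-864)² = 746496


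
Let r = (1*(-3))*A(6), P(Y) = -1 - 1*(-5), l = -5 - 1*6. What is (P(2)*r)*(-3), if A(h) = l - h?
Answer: -612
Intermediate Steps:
l = -11 (l = -5 - 6 = -11)
A(h) = -11 - h
P(Y) = 4 (P(Y) = -1 + 5 = 4)
r = 51 (r = (1*(-3))*(-11 - 1*6) = -3*(-11 - 6) = -3*(-17) = 51)
(P(2)*r)*(-3) = (4*51)*(-3) = 204*(-3) = -612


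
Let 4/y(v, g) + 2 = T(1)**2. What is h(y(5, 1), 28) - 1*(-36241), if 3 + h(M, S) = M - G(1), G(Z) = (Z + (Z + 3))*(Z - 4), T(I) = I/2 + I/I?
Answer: 36269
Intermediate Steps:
T(I) = 1 + I/2 (T(I) = I*(1/2) + 1 = I/2 + 1 = 1 + I/2)
y(v, g) = 16 (y(v, g) = 4/(-2 + (1 + (1/2)*1)**2) = 4/(-2 + (1 + 1/2)**2) = 4/(-2 + (3/2)**2) = 4/(-2 + 9/4) = 4/(1/4) = 4*4 = 16)
G(Z) = (-4 + Z)*(3 + 2*Z) (G(Z) = (Z + (3 + Z))*(-4 + Z) = (3 + 2*Z)*(-4 + Z) = (-4 + Z)*(3 + 2*Z))
h(M, S) = 12 + M (h(M, S) = -3 + (M - (-12 - 5*1 + 2*1**2)) = -3 + (M - (-12 - 5 + 2*1)) = -3 + (M - (-12 - 5 + 2)) = -3 + (M - 1*(-15)) = -3 + (M + 15) = -3 + (15 + M) = 12 + M)
h(y(5, 1), 28) - 1*(-36241) = (12 + 16) - 1*(-36241) = 28 + 36241 = 36269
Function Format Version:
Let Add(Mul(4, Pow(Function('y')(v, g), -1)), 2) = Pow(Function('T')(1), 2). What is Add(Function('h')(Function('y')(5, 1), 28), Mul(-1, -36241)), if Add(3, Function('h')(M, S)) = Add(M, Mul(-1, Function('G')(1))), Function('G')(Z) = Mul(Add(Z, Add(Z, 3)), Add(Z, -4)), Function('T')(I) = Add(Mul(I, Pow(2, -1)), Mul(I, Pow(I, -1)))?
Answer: 36269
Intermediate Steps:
Function('T')(I) = Add(1, Mul(Rational(1, 2), I)) (Function('T')(I) = Add(Mul(I, Rational(1, 2)), 1) = Add(Mul(Rational(1, 2), I), 1) = Add(1, Mul(Rational(1, 2), I)))
Function('y')(v, g) = 16 (Function('y')(v, g) = Mul(4, Pow(Add(-2, Pow(Add(1, Mul(Rational(1, 2), 1)), 2)), -1)) = Mul(4, Pow(Add(-2, Pow(Add(1, Rational(1, 2)), 2)), -1)) = Mul(4, Pow(Add(-2, Pow(Rational(3, 2), 2)), -1)) = Mul(4, Pow(Add(-2, Rational(9, 4)), -1)) = Mul(4, Pow(Rational(1, 4), -1)) = Mul(4, 4) = 16)
Function('G')(Z) = Mul(Add(-4, Z), Add(3, Mul(2, Z))) (Function('G')(Z) = Mul(Add(Z, Add(3, Z)), Add(-4, Z)) = Mul(Add(3, Mul(2, Z)), Add(-4, Z)) = Mul(Add(-4, Z), Add(3, Mul(2, Z))))
Function('h')(M, S) = Add(12, M) (Function('h')(M, S) = Add(-3, Add(M, Mul(-1, Add(-12, Mul(-5, 1), Mul(2, Pow(1, 2)))))) = Add(-3, Add(M, Mul(-1, Add(-12, -5, Mul(2, 1))))) = Add(-3, Add(M, Mul(-1, Add(-12, -5, 2)))) = Add(-3, Add(M, Mul(-1, -15))) = Add(-3, Add(M, 15)) = Add(-3, Add(15, M)) = Add(12, M))
Add(Function('h')(Function('y')(5, 1), 28), Mul(-1, -36241)) = Add(Add(12, 16), Mul(-1, -36241)) = Add(28, 36241) = 36269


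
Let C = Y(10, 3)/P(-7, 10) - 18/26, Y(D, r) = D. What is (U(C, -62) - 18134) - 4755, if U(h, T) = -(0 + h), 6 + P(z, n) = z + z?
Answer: -595083/26 ≈ -22888.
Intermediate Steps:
P(z, n) = -6 + 2*z (P(z, n) = -6 + (z + z) = -6 + 2*z)
C = -31/26 (C = 10/(-6 + 2*(-7)) - 18/26 = 10/(-6 - 14) - 18*1/26 = 10/(-20) - 9/13 = 10*(-1/20) - 9/13 = -½ - 9/13 = -31/26 ≈ -1.1923)
U(h, T) = -h
(U(C, -62) - 18134) - 4755 = (-1*(-31/26) - 18134) - 4755 = (31/26 - 18134) - 4755 = -471453/26 - 4755 = -595083/26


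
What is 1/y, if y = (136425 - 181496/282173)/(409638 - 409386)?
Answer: 71107596/38495270029 ≈ 0.0018472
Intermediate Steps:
y = 38495270029/71107596 (y = (136425 - 181496*1/282173)/252 = (136425 - 181496/282173)*(1/252) = (38495270029/282173)*(1/252) = 38495270029/71107596 ≈ 541.37)
1/y = 1/(38495270029/71107596) = 71107596/38495270029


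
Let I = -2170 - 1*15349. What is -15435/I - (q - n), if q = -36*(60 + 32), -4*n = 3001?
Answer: 179578933/70076 ≈ 2562.6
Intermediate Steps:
I = -17519 (I = -2170 - 15349 = -17519)
n = -3001/4 (n = -1/4*3001 = -3001/4 ≈ -750.25)
q = -3312 (q = -36*92 = -3312)
-15435/I - (q - n) = -15435/(-17519) - (-3312 - 1*(-3001/4)) = -15435*(-1/17519) - (-3312 + 3001/4) = 15435/17519 - 1*(-10247/4) = 15435/17519 + 10247/4 = 179578933/70076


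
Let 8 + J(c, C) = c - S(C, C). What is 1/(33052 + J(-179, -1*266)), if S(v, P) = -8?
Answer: 1/32873 ≈ 3.0420e-5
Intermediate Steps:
J(c, C) = c (J(c, C) = -8 + (c - 1*(-8)) = -8 + (c + 8) = -8 + (8 + c) = c)
1/(33052 + J(-179, -1*266)) = 1/(33052 - 179) = 1/32873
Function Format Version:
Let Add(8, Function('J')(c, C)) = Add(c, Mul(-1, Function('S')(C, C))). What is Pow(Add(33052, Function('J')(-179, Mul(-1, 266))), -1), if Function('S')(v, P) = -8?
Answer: Rational(1, 32873) ≈ 3.0420e-5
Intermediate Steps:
Function('J')(c, C) = c (Function('J')(c, C) = Add(-8, Add(c, Mul(-1, -8))) = Add(-8, Add(c, 8)) = Add(-8, Add(8, c)) = c)
Pow(Add(33052, Function('J')(-179, Mul(-1, 266))), -1) = Pow(Add(33052, -179), -1) = Pow(32873, -1) = Rational(1, 32873)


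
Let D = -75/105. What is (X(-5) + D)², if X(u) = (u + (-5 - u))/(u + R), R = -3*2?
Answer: 400/5929 ≈ 0.067465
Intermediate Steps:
D = -5/7 (D = -75*1/105 = -5/7 ≈ -0.71429)
R = -6
X(u) = -5/(-6 + u) (X(u) = (u + (-5 - u))/(u - 6) = -5/(-6 + u))
(X(-5) + D)² = (-5/(-6 - 5) - 5/7)² = (-5/(-11) - 5/7)² = (-5*(-1/11) - 5/7)² = (5/11 - 5/7)² = (-20/77)² = 400/5929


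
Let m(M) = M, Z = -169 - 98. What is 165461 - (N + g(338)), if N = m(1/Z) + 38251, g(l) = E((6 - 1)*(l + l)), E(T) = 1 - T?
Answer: 34867264/267 ≈ 1.3059e+5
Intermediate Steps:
Z = -267
g(l) = 1 - 10*l (g(l) = 1 - (6 - 1)*(l + l) = 1 - 5*2*l = 1 - 10*l)
N = 10213016/267 (N = 1/(-267) + 38251 = -1/267 + 38251 = 10213016/267 ≈ 38251.)
165461 - (N + g(338)) = 165461 - (10213016/267 + (1 - 10*338)) = 165461 - (10213016/267 + (1 - 3380)) = 165461 - (10213016/267 - 3379) = 165461 - 1*9310823/267 = 165461 - 9310823/267 = 34867264/267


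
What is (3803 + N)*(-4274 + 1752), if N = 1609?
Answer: -13649064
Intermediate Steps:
(3803 + N)*(-4274 + 1752) = (3803 + 1609)*(-4274 + 1752) = 5412*(-2522) = -13649064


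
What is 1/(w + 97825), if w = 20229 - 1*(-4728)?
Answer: 1/122782 ≈ 8.1445e-6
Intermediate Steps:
w = 24957 (w = 20229 + 4728 = 24957)
1/(w + 97825) = 1/(24957 + 97825) = 1/122782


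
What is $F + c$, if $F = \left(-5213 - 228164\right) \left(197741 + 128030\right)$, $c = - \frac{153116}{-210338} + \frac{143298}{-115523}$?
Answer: $- \frac{923690924801131947657}{12149438387} \approx -7.6027 \cdot 10^{10}$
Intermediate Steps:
$c = - \frac{6226297528}{12149438387}$ ($c = \left(-153116\right) \left(- \frac{1}{210338}\right) + 143298 \left(- \frac{1}{115523}\right) = \frac{76558}{105169} - \frac{143298}{115523} = - \frac{6226297528}{12149438387} \approx -0.51248$)
$F = -76027458667$ ($F = \left(-233377\right) 325771 = -76027458667$)
$F + c = -76027458667 - \frac{6226297528}{12149438387} = - \frac{923690924801131947657}{12149438387}$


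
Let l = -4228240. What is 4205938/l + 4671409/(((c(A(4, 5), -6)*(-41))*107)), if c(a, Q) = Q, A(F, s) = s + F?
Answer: 4910282422531/27823933320 ≈ 176.48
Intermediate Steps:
A(F, s) = F + s
4205938/l + 4671409/(((c(A(4, 5), -6)*(-41))*107)) = 4205938/(-4228240) + 4671409/((-6*(-41)*107)) = 4205938*(-1/4228240) + 4671409/((246*107)) = -2102969/2114120 + 4671409/26322 = 4910282422531/27823933320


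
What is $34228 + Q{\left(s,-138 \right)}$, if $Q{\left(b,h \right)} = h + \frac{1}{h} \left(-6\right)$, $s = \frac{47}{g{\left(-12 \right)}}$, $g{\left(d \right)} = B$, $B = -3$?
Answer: $\frac{784071}{23} \approx 34090.0$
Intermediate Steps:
$g{\left(d \right)} = -3$
$s = - \frac{47}{3}$ ($s = \frac{47}{-3} = 47 \left(- \frac{1}{3}\right) = - \frac{47}{3} \approx -15.667$)
$Q{\left(b,h \right)} = h - \frac{6}{h}$
$34228 + Q{\left(s,-138 \right)} = 34228 - \left(138 + \frac{6}{-138}\right) = 34228 - \frac{3173}{23} = \frac{784071}{23}$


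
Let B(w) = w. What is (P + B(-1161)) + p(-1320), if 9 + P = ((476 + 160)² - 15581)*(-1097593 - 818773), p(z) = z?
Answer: -745303485380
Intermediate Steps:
P = -745303482899 (P = -9 + ((476 + 160)² - 15581)*(-1097593 - 818773) = -9 + (636² - 15581)*(-1916366) = -9 + (404496 - 15581)*(-1916366) = -9 + 388915*(-1916366) = -9 - 745303482890 = -745303482899)
(P + B(-1161)) + p(-1320) = (-745303482899 - 1161) - 1320 = -745303484060 - 1320 = -745303485380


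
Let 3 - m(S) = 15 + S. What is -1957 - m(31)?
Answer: -1914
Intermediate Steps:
m(S) = -12 - S (m(S) = 3 - (15 + S) = 3 + (-15 - S) = -12 - S)
-1957 - m(31) = -1957 - (-12 - 1*31) = -1957 - (-12 - 31) = -1957 - 1*(-43) = -1957 + 43 = -1914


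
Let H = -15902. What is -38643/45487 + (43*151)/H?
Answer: -909848077/723334274 ≈ -1.2579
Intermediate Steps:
-38643/45487 + (43*151)/H = -38643/45487 + (43*151)/(-15902) = -38643*1/45487 + 6493*(-1/15902) = -38643/45487 - 6493/15902 = -909848077/723334274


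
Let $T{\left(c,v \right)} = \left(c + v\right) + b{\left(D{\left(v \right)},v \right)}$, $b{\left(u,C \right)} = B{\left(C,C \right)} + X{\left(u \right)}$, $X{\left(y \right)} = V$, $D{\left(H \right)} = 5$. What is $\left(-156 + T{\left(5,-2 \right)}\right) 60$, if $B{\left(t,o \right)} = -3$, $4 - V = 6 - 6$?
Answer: $-9120$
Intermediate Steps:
$V = 4$ ($V = 4 - \left(6 - 6\right) = 4 - 0 = 4 + 0 = 4$)
$X{\left(y \right)} = 4$
$b{\left(u,C \right)} = 1$ ($b{\left(u,C \right)} = -3 + 4 = 1$)
$T{\left(c,v \right)} = 1 + c + v$ ($T{\left(c,v \right)} = \left(c + v\right) + 1 = 1 + c + v$)
$\left(-156 + T{\left(5,-2 \right)}\right) 60 = \left(-156 + \left(1 + 5 - 2\right)\right) 60 = \left(-156 + 4\right) 60 = \left(-152\right) 60 = -9120$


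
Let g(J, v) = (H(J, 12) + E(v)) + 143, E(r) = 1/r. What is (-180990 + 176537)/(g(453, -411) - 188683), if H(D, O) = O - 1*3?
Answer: 1830183/77486242 ≈ 0.023619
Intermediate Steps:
H(D, O) = -3 + O (H(D, O) = O - 3 = -3 + O)
E(r) = 1/r
g(J, v) = 152 + 1/v (g(J, v) = ((-3 + 12) + 1/v) + 143 = (9 + 1/v) + 143 = 152 + 1/v)
(-180990 + 176537)/(g(453, -411) - 188683) = (-180990 + 176537)/((152 + 1/(-411)) - 188683) = -4453/((152 - 1/411) - 188683) = -4453/(62471/411 - 188683) = -4453/(-77486242/411) = -4453*(-411/77486242) = 1830183/77486242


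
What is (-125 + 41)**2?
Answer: 7056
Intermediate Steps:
(-125 + 41)**2 = (-84)**2 = 7056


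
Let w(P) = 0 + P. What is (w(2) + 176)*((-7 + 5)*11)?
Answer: -3916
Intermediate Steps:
w(P) = P
(w(2) + 176)*((-7 + 5)*11) = (2 + 176)*((-7 + 5)*11) = 178*(-2*11) = 178*(-22) = -3916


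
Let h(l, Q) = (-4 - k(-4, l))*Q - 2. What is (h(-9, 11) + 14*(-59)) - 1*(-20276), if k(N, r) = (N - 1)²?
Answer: 19129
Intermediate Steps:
k(N, r) = (-1 + N)²
h(l, Q) = -2 - 29*Q (h(l, Q) = (-4 - (-1 - 4)²)*Q - 2 = (-4 - 1*(-5)²)*Q - 2 = (-4 - 1*25)*Q - 2 = (-4 - 25)*Q - 2 = -29*Q - 2 = -2 - 29*Q)
(h(-9, 11) + 14*(-59)) - 1*(-20276) = ((-2 - 29*11) + 14*(-59)) - 1*(-20276) = ((-2 - 319) - 826) + 20276 = (-321 - 826) + 20276 = -1147 + 20276 = 19129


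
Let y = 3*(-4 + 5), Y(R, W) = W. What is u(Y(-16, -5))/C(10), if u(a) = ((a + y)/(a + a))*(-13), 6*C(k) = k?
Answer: -39/25 ≈ -1.5600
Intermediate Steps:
C(k) = k/6
y = 3 (y = 3*1 = 3)
u(a) = -13*(3 + a)/(2*a) (u(a) = ((a + 3)/(a + a))*(-13) = ((3 + a)/((2*a)))*(-13) = ((3 + a)*(1/(2*a)))*(-13) = ((3 + a)/(2*a))*(-13) = -13*(3 + a)/(2*a))
u(Y(-16, -5))/C(10) = ((13/2)*(-3 - 1*(-5))/(-5))/(((⅙)*10)) = ((13/2)*(-⅕)*(-3 + 5))/(5/3) = ((13/2)*(-⅕)*2)*(⅗) = -13/5*⅗ = -39/25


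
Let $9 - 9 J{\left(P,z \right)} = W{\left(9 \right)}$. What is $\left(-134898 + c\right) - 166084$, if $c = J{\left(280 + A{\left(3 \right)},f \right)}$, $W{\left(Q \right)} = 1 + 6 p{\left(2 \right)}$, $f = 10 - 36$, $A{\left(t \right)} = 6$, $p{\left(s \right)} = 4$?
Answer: $- \frac{2708854}{9} \approx -3.0098 \cdot 10^{5}$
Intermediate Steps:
$f = -26$
$W{\left(Q \right)} = 25$ ($W{\left(Q \right)} = 1 + 6 \cdot 4 = 1 + 24 = 25$)
$J{\left(P,z \right)} = - \frac{16}{9}$ ($J{\left(P,z \right)} = 1 - \frac{25}{9} = - \frac{16}{9}$)
$c = - \frac{16}{9} \approx -1.7778$
$\left(-134898 + c\right) - 166084 = \left(-134898 - \frac{16}{9}\right) - 166084 = - \frac{1214098}{9} - 166084 = - \frac{2708854}{9}$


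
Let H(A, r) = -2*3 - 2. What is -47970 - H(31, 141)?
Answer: -47962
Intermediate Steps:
H(A, r) = -8 (H(A, r) = -6 - 2 = -8)
-47970 - H(31, 141) = -47970 - 1*(-8) = -47970 + 8 = -47962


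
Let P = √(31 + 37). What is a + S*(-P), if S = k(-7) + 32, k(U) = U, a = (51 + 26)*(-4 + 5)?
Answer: 77 - 50*√17 ≈ -129.16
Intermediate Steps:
a = 77 (a = 77*1 = 77)
P = 2*√17 (P = √68 = 2*√17 ≈ 8.2462)
S = 25 (S = -7 + 32 = 25)
a + S*(-P) = 77 + 25*(-2*√17) = 77 - 50*√17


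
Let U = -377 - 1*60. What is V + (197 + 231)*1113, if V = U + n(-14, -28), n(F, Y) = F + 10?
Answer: 475923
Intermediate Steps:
U = -437 (U = -377 - 60 = -437)
n(F, Y) = 10 + F
V = -441 (V = -437 + (10 - 14) = -437 - 4 = -441)
V + (197 + 231)*1113 = -441 + (197 + 231)*1113 = -441 + 428*1113 = -441 + 476364 = 475923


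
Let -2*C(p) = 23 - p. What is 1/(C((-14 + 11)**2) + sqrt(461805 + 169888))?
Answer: 7/631644 + sqrt(631693)/631644 ≈ 0.0012694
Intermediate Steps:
C(p) = -23/2 + p/2 (C(p) = -(23 - p)/2 = -23/2 + p/2)
1/(C((-14 + 11)**2) + sqrt(461805 + 169888)) = 1/((-23/2 + (-14 + 11)**2/2) + sqrt(461805 + 169888)) = 1/((-23/2 + (1/2)*(-3)**2) + sqrt(631693)) = 1/((-23/2 + (1/2)*9) + sqrt(631693)) = 1/((-23/2 + 9/2) + sqrt(631693)) = 1/(-7 + sqrt(631693))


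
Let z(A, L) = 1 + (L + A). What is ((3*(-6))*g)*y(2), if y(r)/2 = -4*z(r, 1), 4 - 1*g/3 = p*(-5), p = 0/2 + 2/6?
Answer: 9792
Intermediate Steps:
p = ⅓ (p = 0*(½) + 2*(⅙) = 0 + ⅓ = ⅓ ≈ 0.33333)
z(A, L) = 1 + A + L (z(A, L) = 1 + (A + L) = 1 + A + L)
g = 17 (g = 12 - (-5) = 12 - 3*(-5/3) = 12 + 5 = 17)
y(r) = -16 - 8*r (y(r) = 2*(-4*(1 + r + 1)) = 2*(-4*(2 + r)) = 2*(-8 - 4*r) = -16 - 8*r)
((3*(-6))*g)*y(2) = ((3*(-6))*17)*(-16 - 8*2) = (-18*17)*(-16 - 16) = -306*(-32) = 9792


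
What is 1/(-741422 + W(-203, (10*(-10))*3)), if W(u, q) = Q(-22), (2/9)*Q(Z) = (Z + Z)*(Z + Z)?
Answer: -1/732710 ≈ -1.3648e-6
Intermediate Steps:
Q(Z) = 18*Z² (Q(Z) = 9*((Z + Z)*(Z + Z))/2 = 9*((2*Z)*(2*Z))/2 = 9*(4*Z²)/2 = 18*Z²)
W(u, q) = 8712 (W(u, q) = 18*(-22)² = 18*484 = 8712)
1/(-741422 + W(-203, (10*(-10))*3)) = 1/(-741422 + 8712) = 1/(-732710) = -1/732710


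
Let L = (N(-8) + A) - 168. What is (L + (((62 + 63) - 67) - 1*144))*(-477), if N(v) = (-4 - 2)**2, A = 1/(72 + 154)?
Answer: 23500359/226 ≈ 1.0398e+5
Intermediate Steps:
A = 1/226 ≈ 0.0044248
N(v) = 36 (N(v) = (-6)**2 = 36)
L = -29831/226 (L = (36 + 1/226) - 168 = 8137/226 - 168 = -29831/226 ≈ -132.00)
(L + (((62 + 63) - 67) - 1*144))*(-477) = (-29831/226 + (((62 + 63) - 67) - 1*144))*(-477) = (-29831/226 + ((125 - 67) - 144))*(-477) = (-29831/226 + (58 - 144))*(-477) = (-29831/226 - 86)*(-477) = -49267/226*(-477) = 23500359/226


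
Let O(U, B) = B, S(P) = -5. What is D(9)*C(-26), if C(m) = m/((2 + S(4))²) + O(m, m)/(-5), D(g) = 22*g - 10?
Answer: 19552/45 ≈ 434.49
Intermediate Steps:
D(g) = -10 + 22*g
C(m) = -4*m/45 (C(m) = m/((2 - 5)²) + m/(-5) = m/((-3)²) + m*(-⅕) = m/9 - m/5 = -4*m/45)
D(9)*C(-26) = (-10 + 22*9)*(-4/45*(-26)) = (-10 + 198)*(104/45) = 188*(104/45) = 19552/45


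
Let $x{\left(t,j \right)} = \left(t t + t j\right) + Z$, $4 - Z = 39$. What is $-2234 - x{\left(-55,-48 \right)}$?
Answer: $-7864$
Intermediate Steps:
$Z = -35$ ($Z = 4 - 39 = -35$)
$x{\left(t,j \right)} = -35 + t^{2} + j t$ ($x{\left(t,j \right)} = \left(t t + t j\right) - 35 = \left(t^{2} + j t\right) - 35 = -35 + t^{2} + j t$)
$-2234 - x{\left(-55,-48 \right)} = -2234 - \left(-35 + \left(-55\right)^{2} - -2640\right) = -2234 - \left(-35 + 3025 + 2640\right) = -2234 - 5630 = -7864$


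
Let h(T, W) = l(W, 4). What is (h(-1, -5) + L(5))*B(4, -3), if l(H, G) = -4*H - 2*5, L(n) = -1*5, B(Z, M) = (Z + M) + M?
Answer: -10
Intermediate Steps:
B(Z, M) = Z + 2*M (B(Z, M) = (M + Z) + M = Z + 2*M)
L(n) = -5
l(H, G) = -10 - 4*H (l(H, G) = -4*H - 10 = -10 - 4*H)
h(T, W) = -10 - 4*W
(h(-1, -5) + L(5))*B(4, -3) = ((-10 - 4*(-5)) - 5)*(4 + 2*(-3)) = ((-10 + 20) - 5)*(4 - 6) = (10 - 5)*(-2) = 5*(-2) = -10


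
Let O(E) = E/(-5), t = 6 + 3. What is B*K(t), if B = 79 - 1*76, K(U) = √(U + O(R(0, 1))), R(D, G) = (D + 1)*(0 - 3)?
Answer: 12*√15/5 ≈ 9.2952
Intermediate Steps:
t = 9
R(D, G) = -3 - 3*D (R(D, G) = (1 + D)*(-3) = -3 - 3*D)
O(E) = -E/5 (O(E) = E*(-⅕) = -E/5)
K(U) = √(⅗ + U) (K(U) = √(U - (-3 - 3*0)/5) = √(U - (-3 + 0)/5) = √(U - ⅕*(-3)) = √(U + ⅗) = √(⅗ + U))
B = 3 (B = 79 - 76 = 3)
B*K(t) = 3*(√(15 + 25*9)/5) = 3*(√(15 + 225)/5) = 3*(√240/5) = 3*((4*√15)/5) = 3*(4*√15/5) = 12*√15/5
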